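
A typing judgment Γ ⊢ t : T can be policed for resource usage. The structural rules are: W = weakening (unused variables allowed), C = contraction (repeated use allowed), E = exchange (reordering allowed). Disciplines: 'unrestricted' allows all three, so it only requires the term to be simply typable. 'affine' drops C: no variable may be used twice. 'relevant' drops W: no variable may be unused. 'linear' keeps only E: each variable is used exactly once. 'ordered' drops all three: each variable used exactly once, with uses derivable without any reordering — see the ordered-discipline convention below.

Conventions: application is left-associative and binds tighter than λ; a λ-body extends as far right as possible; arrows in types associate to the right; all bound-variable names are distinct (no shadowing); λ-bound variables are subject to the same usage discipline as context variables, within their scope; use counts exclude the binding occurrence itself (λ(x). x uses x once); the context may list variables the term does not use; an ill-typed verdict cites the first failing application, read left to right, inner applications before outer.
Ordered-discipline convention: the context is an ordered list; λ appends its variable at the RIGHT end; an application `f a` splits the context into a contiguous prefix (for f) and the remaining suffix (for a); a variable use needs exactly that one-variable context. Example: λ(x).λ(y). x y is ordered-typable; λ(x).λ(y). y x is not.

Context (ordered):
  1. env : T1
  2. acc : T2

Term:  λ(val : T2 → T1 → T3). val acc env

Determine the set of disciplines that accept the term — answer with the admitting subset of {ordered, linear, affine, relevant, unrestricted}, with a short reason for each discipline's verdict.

admitted in: linear, affine, relevant, unrestricted
variable uses: env: 1×; acc: 1×; val [bound]: 1×
left-to-right use order: val, acc, env
typing: ✓ — (T2 → T1 → T3) → T3
ordered: ✗ — no contiguous prefix/suffix split fits val, acc, env
linear: ✓ — env, acc, val: one use apiece
affine: ✓ — none of env, acc, val used more than once
relevant: ✓ — none of env, acc, val goes unused
unrestricted: ✓ — type-checks ((T2 → T1 → T3) → T3) and nothing is barred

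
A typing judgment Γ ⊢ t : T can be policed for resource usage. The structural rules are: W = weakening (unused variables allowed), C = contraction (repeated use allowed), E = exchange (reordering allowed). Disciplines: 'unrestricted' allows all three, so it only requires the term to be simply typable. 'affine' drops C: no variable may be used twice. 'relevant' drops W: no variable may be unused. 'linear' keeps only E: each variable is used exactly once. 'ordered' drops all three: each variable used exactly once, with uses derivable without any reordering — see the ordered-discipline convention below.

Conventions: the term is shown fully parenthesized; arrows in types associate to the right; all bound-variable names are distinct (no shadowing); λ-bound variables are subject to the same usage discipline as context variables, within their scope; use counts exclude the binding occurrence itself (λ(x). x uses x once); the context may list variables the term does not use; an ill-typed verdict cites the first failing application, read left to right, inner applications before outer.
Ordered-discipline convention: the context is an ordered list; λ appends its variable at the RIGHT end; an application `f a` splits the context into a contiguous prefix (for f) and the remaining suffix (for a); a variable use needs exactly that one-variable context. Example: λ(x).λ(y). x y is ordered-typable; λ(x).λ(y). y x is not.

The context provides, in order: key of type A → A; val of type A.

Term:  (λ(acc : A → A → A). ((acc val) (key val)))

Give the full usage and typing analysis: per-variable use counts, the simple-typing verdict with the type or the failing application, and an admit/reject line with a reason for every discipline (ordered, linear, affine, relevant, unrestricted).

variable uses: key: 1×; val: 2×; acc (bound): 1×
use order (left to right): acc, val, key, val
typing: well-typed at (A → A → A) → A
ordered: ✗ — uses contraction: val ×2
linear: ✗ — uses contraction: val ×2
affine: ✗ — uses contraction: val ×2
relevant: ✓ — none of key, val, acc goes unused
unrestricted: ✓ — simply typable at (A → A → A) → A; W, C, E all held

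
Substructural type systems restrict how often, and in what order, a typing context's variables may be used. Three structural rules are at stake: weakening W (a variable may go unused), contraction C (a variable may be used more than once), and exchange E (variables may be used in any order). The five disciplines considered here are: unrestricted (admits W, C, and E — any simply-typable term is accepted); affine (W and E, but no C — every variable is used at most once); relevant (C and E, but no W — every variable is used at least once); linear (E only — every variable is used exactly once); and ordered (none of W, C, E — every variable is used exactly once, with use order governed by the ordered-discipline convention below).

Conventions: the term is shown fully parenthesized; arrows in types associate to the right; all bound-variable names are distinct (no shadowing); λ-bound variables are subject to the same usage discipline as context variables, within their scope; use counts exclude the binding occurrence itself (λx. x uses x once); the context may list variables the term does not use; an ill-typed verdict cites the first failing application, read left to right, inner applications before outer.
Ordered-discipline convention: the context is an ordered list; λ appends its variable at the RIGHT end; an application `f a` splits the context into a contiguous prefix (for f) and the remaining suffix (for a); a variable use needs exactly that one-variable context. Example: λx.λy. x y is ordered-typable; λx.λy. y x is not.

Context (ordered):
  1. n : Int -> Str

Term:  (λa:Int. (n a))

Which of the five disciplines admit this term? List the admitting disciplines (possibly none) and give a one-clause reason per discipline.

admitted in: ordered, linear, affine, relevant, unrestricted
counts: n=1; a (λ-bound)=1
left-to-right use order: n, a
typing: well-typed — term : Int -> Str
ordered ✓ (single-use (n, a), ordered derivation ok)
linear ✓ (exactly-once usage across n, a)
affine ✓ (no duplicate uses among n, a)
relevant ✓ (every one of n, a appears)
unrestricted ✓ (simply typable at Int -> Str; W, C, E all held)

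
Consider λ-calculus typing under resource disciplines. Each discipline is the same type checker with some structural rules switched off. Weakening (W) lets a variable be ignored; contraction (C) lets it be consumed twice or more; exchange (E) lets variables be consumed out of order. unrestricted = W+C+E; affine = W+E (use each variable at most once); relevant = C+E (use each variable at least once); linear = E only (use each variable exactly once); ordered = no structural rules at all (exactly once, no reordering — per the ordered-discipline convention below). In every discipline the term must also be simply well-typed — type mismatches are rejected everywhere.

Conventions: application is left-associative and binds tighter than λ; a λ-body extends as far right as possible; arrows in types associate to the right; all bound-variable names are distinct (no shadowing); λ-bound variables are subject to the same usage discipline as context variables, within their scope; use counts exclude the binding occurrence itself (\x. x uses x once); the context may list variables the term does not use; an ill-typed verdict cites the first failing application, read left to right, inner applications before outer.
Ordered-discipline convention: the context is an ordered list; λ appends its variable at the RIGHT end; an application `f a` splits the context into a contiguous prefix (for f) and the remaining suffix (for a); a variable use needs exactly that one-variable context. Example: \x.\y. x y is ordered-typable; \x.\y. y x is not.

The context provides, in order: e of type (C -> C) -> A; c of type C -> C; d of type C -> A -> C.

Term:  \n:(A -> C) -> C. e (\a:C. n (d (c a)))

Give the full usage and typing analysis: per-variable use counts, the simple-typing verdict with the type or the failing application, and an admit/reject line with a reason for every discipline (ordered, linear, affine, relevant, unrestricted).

use counts: e=1, c=1, d=1, n [bound]=1, a [bound]=1
uses in reading order: e, n, d, c, a
typing: well-typed at ((A -> C) -> C) -> A
ordered: ✗, use order e, n, d, c, a needs exchange
linear: ✓, single use per variable (e, c, d, n, a)
affine: ✓, at most one use each (e, c, d, n, a)
relevant: ✓, every one of e, c, d, n, a appears
unrestricted: ✓, type-checks (((A -> C) -> C) -> A) and nothing is barred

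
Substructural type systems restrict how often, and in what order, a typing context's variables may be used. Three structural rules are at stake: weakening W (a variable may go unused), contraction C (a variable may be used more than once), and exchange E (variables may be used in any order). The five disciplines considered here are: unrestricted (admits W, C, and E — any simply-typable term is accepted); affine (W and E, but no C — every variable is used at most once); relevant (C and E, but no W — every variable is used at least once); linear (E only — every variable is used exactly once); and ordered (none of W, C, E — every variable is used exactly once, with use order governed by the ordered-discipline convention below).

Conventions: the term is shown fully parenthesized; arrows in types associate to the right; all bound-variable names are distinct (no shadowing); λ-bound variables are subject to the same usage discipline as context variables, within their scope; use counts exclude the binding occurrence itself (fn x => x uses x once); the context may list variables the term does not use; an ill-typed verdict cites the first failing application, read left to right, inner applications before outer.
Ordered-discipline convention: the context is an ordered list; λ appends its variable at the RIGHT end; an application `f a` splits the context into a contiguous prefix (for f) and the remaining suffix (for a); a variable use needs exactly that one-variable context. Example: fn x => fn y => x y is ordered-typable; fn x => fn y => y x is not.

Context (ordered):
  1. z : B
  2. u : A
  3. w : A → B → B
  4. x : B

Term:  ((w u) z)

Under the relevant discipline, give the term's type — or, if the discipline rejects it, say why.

not well-typed under relevant — needs weakening: x unused
variable uses: z: 1, u: 1, w: 1, x: 0
use order (left to right): w, u, z
typing: well-typed at B
all disciplines: ordered ✗; linear ✗; affine ✓; relevant ✗; unrestricted ✓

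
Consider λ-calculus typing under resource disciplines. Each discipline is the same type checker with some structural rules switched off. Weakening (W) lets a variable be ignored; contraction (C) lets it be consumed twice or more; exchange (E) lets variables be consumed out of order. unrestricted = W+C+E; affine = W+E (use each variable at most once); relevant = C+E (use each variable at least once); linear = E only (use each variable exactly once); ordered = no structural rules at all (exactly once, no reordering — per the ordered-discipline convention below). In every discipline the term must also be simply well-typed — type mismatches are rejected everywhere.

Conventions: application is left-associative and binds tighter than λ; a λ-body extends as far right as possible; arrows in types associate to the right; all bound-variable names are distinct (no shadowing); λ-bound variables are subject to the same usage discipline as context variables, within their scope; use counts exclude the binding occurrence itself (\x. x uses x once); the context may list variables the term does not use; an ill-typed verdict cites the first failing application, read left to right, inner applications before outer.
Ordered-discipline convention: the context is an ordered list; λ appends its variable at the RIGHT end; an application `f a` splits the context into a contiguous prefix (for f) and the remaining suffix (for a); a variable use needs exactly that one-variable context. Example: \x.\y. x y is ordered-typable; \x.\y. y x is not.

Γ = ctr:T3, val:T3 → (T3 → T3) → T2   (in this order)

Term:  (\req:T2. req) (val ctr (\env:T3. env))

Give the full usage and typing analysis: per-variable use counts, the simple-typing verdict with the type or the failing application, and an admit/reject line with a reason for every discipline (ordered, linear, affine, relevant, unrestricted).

counts: ctr ×1; val ×1; req [bound] ×1; env [bound] ×1
uses in reading order: req, val, ctr, env
typing: well-typed at T2
ordered: ✗, no ordered split (uses run req, val, ctr, env)
linear: ✓, each of ctr, val, req, env used exactly once
affine: ✓, at most one use each (ctr, val, req, env)
relevant: ✓, every one of ctr, val, req, env appears
unrestricted: ✓, simply typable at T2; W, C, E all held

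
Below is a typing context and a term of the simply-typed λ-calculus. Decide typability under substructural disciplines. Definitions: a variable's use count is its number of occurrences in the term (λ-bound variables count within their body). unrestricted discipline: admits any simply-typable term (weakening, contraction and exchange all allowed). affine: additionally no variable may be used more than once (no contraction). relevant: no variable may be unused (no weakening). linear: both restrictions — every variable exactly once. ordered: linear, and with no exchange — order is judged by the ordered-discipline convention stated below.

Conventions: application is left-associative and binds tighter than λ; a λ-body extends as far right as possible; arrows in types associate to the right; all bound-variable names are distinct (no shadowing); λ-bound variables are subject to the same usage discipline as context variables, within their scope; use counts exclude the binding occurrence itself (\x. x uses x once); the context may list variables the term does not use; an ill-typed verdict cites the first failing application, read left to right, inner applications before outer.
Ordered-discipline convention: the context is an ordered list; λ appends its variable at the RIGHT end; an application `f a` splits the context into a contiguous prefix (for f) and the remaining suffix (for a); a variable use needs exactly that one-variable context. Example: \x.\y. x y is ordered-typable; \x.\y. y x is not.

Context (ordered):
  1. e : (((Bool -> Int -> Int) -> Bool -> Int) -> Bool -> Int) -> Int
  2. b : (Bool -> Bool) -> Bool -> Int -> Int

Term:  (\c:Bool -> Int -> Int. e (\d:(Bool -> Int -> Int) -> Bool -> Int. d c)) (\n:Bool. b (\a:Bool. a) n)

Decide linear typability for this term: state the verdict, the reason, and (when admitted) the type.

yes — exactly-once usage across e, b, c, d, n, a; term : Int
usage: e ×1; b ×1; c [bound] ×1; d [bound] ×1; n [bound] ×1; a [bound] ×1
use order (left to right): e, d, c, b, a, n
typing: the term checks, with type Int
all disciplines: ordered ✗ | linear ✓ | affine ✓ | relevant ✓ | unrestricted ✓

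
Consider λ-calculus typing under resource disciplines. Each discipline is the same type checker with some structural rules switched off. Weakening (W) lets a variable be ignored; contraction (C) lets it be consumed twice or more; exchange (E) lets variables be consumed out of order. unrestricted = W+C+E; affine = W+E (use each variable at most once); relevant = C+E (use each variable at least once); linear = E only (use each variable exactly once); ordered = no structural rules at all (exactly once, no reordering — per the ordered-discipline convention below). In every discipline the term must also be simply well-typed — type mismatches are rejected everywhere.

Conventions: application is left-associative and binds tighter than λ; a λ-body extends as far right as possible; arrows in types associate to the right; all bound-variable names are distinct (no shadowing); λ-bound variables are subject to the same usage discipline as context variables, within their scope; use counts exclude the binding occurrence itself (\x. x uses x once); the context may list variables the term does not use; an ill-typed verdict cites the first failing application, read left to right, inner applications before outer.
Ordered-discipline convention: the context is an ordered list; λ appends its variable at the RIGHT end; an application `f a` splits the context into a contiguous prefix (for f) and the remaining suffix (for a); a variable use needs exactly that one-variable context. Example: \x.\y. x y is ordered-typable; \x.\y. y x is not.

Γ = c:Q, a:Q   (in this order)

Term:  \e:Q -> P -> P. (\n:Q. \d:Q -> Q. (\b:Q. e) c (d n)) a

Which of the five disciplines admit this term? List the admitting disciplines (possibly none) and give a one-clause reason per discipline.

admitted in: affine, unrestricted
usage: c: 1, a: 1, e (λ-bound): 1, n (λ-bound): 1, d (λ-bound): 1, b (λ-bound): 0
use order (left to right): e, c, d, n, a
typing: ✓ — (Q -> P -> P) -> (Q -> Q) -> P -> P
ordered: ✗ — b never used (weakening)
linear: ✗ — b never used (weakening)
affine: ✓ — at most one use each (c, a, e, n, d, b)
relevant: ✗ — b never used (weakening)
unrestricted: ✓ — simply typable at (Q -> P -> P) -> (Q -> Q) -> P -> P; W, C, E all held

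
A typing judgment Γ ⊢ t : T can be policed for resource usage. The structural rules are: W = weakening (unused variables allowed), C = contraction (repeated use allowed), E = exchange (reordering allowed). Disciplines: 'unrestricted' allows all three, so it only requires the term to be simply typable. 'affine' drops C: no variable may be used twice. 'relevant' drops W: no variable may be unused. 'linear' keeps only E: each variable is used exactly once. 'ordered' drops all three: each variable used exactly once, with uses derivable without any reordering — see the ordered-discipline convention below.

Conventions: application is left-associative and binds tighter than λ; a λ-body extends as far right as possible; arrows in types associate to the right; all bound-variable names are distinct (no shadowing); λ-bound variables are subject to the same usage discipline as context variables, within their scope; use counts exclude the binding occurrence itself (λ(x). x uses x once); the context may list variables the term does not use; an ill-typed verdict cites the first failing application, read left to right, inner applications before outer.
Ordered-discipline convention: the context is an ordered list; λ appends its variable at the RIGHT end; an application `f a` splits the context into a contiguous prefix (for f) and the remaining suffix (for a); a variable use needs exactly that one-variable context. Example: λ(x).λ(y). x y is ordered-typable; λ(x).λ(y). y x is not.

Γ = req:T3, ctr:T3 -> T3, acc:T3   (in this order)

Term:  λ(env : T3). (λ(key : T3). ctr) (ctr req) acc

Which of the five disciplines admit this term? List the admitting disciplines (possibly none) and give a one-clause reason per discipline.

admitted by: unrestricted
use counts: req: 1×; ctr: 2×; acc: 1×; env (bound): 0×; key (bound): 0×
uses in reading order: ctr, ctr, req, acc
typing: the term checks, with type T3 -> T3
ordered: ✗, needs contraction — ctr ×2; env, key never used (weakening)
linear: ✗, needs contraction — ctr ×2; env, key never used (weakening)
affine: ✗, needs contraction — ctr ×2
relevant: ✗, env, key never used (weakening)
unrestricted: ✓, type-checks (T3 -> T3) and nothing is barred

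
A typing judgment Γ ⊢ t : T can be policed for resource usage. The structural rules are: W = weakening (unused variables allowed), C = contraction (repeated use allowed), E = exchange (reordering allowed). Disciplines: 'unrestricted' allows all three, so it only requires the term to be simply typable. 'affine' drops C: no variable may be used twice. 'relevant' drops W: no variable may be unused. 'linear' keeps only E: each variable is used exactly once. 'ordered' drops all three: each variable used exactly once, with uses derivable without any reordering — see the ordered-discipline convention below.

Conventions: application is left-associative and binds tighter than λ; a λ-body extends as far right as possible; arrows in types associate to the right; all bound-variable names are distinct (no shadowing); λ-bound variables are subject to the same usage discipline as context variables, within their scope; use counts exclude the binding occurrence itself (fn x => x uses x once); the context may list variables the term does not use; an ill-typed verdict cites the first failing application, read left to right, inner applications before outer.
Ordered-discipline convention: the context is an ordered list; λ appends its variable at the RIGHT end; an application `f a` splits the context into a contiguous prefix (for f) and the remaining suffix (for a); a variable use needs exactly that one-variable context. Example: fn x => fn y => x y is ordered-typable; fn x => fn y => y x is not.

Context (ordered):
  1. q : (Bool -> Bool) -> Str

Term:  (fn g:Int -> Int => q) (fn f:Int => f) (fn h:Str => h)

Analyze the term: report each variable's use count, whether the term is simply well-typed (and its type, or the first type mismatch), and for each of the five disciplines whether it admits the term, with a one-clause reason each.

variable uses: q=1, g [bound]=0, f [bound]=1, h [bound]=1
left-to-right use order: q, f, h
typing: ill-typed: a function awaiting Bool -> Bool gets Str -> Str
ordered: ✗ — fails simple typing
linear: ✗ — a type mismatch blocks all five
affine: ✗ — the type mismatch rejects it
relevant: ✗ — not simply typable
unrestricted: ✗ — fails simple typing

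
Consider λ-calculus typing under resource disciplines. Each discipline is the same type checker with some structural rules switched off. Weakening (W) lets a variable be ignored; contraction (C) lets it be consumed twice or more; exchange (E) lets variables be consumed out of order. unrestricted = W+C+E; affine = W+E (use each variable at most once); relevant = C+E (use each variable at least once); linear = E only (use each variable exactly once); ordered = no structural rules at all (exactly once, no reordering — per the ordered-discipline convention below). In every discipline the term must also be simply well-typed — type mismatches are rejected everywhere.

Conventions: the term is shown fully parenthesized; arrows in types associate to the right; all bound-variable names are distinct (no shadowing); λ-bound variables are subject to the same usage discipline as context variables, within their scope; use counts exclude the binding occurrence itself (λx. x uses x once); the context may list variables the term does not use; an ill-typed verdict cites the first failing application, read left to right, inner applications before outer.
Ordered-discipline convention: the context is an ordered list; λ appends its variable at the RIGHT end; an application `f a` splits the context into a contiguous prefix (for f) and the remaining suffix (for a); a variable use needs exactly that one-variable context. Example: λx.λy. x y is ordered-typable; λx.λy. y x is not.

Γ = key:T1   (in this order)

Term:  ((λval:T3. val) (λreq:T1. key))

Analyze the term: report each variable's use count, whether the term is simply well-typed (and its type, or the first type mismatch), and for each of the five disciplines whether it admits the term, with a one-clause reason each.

use counts: key=1; val (λ-bound)=1; req (λ-bound)=0
use order (left to right): val, key
typing: ill-typed: a function awaiting T3 gets T1 -> T1
ordered: ✗ — not simply typable
linear: ✗ — fails simple typing
affine: ✗ — a type mismatch blocks all five
relevant: ✗ — the type mismatch rejects it
unrestricted: ✗ — not simply typable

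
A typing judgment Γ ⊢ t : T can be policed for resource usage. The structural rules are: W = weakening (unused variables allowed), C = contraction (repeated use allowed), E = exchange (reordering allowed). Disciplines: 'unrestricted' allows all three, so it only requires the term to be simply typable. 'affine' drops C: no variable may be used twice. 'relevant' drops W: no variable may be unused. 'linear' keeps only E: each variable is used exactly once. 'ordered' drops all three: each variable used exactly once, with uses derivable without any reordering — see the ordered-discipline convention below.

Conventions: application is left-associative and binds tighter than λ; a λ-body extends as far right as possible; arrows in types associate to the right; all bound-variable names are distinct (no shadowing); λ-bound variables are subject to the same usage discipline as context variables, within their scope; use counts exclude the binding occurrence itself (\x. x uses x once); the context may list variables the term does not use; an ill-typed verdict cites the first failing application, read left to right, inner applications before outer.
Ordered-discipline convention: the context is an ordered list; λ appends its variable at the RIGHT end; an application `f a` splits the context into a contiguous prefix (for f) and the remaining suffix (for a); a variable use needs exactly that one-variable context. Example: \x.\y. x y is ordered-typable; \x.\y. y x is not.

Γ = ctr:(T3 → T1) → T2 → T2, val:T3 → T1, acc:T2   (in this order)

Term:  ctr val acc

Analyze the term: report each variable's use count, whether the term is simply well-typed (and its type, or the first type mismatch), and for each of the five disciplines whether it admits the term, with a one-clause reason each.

usage: ctr: 1; val: 1; acc: 1
uses in reading order: ctr, val, acc
typing: well-typed at T2
ordered: ✓ — ctr, val, acc once each; derivable with no W/C/E
linear: ✓ — single use per variable (ctr, val, acc)
affine: ✓ — ctr, val, acc: no repeats, contraction unneeded
relevant: ✓ — at least one use each (ctr, val, acc)
unrestricted: ✓ — well-typed at T2; no restrictions here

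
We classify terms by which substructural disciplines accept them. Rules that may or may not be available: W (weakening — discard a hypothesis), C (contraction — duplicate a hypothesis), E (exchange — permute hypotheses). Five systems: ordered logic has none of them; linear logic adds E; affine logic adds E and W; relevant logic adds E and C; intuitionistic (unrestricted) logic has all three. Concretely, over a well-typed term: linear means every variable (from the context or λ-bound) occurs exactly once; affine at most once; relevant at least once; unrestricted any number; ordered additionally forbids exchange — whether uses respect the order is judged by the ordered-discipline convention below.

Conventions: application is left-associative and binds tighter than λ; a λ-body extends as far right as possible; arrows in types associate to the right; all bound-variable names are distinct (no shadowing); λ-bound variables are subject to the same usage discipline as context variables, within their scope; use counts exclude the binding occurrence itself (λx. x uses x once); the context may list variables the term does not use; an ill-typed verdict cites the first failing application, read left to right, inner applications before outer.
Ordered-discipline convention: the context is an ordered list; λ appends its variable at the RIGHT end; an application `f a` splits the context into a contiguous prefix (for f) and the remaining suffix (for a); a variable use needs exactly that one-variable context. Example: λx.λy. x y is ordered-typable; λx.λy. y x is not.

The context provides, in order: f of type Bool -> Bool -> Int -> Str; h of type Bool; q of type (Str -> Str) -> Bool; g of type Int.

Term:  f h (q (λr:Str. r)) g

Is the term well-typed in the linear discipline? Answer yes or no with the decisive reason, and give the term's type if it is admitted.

yes — each of f, h, q, g, r used exactly once; term : Str
usage: f ×1, h ×1, q ×1, g ×1, r (bound) ×1
uses in reading order: f, h, q, r, g
typing: ✓ — Str
summary: ordered ✓, linear ✓, affine ✓, relevant ✓, unrestricted ✓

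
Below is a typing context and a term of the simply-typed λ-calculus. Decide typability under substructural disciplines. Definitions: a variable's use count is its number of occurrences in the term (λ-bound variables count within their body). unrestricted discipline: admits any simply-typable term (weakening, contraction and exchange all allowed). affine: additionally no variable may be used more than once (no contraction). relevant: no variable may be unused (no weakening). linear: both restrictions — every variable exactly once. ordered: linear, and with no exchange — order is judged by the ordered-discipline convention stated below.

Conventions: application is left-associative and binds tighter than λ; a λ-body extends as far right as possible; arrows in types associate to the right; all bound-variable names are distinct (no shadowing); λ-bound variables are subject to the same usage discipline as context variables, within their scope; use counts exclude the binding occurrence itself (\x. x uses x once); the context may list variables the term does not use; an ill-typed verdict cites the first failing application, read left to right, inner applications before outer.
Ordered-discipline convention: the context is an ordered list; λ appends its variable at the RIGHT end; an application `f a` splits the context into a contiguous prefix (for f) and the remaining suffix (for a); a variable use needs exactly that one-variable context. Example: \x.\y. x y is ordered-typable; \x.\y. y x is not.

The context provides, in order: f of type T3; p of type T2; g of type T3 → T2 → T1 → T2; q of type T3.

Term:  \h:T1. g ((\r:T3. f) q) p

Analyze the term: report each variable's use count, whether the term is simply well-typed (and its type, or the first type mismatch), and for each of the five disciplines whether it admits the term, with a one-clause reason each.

usage: f: 1; p: 1; g: 1; q: 1; h [bound]: 0; r [bound]: 0
use order (left to right): g, f, q, p
typing: well-typed at T1 → T1 → T2
ordered: ✗ — needs weakening: h, r unused
linear: ✗ — needs weakening: h, r unused
affine: ✓ — none of f, p, g, q, h, r used more than once
relevant: ✗ — needs weakening: h, r unused
unrestricted: ✓ — simply typable at T1 → T1 → T2; W, C, E all held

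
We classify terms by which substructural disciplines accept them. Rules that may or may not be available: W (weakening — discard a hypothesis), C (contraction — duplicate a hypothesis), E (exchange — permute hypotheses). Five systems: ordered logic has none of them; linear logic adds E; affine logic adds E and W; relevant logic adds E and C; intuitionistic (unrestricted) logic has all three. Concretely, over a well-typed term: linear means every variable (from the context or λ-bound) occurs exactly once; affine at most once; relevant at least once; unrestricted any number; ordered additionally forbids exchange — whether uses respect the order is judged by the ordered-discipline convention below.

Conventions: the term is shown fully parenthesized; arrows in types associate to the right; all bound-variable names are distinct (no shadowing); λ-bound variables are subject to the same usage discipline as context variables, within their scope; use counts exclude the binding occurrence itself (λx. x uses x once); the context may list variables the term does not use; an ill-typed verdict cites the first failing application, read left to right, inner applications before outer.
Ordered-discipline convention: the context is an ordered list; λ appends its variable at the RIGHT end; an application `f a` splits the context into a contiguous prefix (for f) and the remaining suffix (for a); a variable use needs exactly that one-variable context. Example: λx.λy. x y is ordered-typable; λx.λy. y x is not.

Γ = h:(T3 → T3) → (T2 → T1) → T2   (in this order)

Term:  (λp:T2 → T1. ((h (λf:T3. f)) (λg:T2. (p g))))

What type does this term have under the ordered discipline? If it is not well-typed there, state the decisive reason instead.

term : (T2 → T1) → T2
use counts: h ×1, p (bound) ×1, f (bound) ×1, g (bound) ×1
use order (left to right): h, f, p, g
typing: well-typed at (T2 → T1) → T2
across the five disciplines: ordered ✓; linear ✓; affine ✓; relevant ✓; unrestricted ✓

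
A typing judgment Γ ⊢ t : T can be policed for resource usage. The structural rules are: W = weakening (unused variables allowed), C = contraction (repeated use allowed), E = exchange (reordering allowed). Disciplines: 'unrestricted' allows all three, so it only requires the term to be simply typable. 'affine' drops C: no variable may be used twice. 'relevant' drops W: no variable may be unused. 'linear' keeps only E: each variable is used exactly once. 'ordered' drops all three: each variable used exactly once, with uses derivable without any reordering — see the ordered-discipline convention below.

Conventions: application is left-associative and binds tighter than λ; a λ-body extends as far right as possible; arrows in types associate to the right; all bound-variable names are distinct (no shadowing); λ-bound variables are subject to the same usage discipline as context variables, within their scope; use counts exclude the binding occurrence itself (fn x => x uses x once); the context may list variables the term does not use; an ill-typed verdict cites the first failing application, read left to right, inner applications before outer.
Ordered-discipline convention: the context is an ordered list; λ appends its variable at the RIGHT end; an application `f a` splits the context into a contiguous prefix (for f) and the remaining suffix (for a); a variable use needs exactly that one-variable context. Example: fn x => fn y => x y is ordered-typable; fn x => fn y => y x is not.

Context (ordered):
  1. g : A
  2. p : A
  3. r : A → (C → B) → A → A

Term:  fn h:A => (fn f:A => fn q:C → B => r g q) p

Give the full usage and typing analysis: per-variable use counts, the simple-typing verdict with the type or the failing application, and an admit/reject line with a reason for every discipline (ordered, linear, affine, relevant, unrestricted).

variable uses: g: 1; p: 1; r: 1; h (λ-bound): 0; f (λ-bound): 0; q (λ-bound): 1
left-to-right use order: r, g, q, p
typing: ✓ — A → (C → B) → A → A
ordered: ✗ — unused: h, f — weakening required
linear: ✗ — unused: h, f — weakening required
affine: ✓ — at most one use each (g, p, r, h, f, q)
relevant: ✗ — unused: h, f — weakening required
unrestricted: ✓ — simply typable at A → (C → B) → A → A; W, C, E all held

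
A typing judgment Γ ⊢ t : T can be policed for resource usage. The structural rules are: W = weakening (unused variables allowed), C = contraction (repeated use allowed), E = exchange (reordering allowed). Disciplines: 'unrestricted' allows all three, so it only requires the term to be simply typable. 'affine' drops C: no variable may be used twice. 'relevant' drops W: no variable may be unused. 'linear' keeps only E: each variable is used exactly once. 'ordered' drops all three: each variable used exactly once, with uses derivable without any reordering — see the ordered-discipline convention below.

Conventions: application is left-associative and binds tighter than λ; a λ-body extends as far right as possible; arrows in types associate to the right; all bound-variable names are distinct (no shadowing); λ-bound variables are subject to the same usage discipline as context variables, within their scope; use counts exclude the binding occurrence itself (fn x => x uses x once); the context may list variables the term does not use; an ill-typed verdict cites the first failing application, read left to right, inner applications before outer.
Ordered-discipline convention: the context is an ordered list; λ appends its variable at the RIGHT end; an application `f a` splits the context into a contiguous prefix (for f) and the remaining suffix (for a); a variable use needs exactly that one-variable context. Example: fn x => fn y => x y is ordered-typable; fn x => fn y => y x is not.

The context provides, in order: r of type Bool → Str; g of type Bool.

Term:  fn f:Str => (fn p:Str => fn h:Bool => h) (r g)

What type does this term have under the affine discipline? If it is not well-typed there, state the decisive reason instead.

term : Str → Bool → Bool
counts: r=1, g=1, f (bound)=0, p (bound)=0, h (bound)=1
left-to-right use order: h, r, g
typing: well-typed — term : Str → Bool → Bool
per-discipline verdicts: ordered ✗ | linear ✗ | affine ✓ | relevant ✗ | unrestricted ✓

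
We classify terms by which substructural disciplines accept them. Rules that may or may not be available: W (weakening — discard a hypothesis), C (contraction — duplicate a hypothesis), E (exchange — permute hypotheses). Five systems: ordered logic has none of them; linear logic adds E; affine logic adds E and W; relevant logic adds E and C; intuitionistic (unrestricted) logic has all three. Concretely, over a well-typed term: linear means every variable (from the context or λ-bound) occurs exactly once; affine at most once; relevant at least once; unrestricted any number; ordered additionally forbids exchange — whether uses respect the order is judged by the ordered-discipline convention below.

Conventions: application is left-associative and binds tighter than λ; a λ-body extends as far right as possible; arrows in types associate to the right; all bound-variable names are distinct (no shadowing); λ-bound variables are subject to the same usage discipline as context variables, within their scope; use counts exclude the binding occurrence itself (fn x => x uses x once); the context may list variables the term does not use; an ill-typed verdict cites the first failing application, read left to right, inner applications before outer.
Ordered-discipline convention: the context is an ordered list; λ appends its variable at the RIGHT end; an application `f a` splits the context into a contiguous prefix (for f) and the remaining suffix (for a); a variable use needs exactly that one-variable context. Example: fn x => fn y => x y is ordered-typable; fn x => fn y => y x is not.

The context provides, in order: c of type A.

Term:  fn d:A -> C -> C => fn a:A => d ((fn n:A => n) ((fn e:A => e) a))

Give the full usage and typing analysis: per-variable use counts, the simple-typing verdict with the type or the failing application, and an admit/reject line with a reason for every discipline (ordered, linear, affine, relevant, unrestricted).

use counts: c: 0; d (λ-bound): 1; a (λ-bound): 1; n (λ-bound): 1; e (λ-bound): 1
order of uses: d, n, e, a
typing: well-typed at (A -> C -> C) -> A -> C -> C
ordered: ✗, c left unused
linear: ✗, c left unused
affine: ✓, none of c, d, a, n, e used more than once
relevant: ✗, c left unused
unrestricted: ✓, well-typed at (A -> C -> C) -> A -> C -> C; no restrictions here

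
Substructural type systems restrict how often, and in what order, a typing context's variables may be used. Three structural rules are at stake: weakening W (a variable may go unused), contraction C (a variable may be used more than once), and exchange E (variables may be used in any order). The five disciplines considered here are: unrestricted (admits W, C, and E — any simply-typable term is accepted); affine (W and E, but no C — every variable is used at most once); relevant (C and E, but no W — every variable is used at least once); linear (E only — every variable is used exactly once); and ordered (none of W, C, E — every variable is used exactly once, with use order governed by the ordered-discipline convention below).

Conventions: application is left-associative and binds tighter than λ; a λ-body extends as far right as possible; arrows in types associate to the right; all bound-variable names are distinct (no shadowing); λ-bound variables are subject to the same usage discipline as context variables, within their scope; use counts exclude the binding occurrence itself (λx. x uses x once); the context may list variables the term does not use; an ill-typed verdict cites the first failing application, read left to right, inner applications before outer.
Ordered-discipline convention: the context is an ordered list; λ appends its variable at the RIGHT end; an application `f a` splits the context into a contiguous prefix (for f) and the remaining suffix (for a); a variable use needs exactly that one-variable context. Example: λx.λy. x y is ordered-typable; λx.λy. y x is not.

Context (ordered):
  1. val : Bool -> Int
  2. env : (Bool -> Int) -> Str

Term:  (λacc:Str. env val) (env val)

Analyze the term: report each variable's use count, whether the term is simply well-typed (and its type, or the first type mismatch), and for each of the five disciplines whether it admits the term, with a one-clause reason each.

variable uses: val ×2, env ×2, acc (bound) ×0
order of uses: env, val, env, val
typing: ✓ — Str
ordered: ✗, uses contraction: val ×2, env ×2; unused: acc — weakening required
linear: ✗, uses contraction: val ×2, env ×2; unused: acc — weakening required
affine: ✗, uses contraction: val ×2, env ×2
relevant: ✗, unused: acc — weakening required
unrestricted: ✓, typability at Str is all that's needed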